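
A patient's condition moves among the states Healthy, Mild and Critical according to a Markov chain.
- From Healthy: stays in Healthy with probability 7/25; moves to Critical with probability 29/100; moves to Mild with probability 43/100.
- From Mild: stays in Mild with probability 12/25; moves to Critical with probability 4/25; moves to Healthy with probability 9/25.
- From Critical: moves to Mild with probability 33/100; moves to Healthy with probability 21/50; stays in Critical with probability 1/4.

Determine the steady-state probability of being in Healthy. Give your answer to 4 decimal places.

Let the stationary distribution be π with π = πP and π_1 + π_2 + π_3 = 1.
π_1 = 0.28·π_1 + 0.36·π_2 + 0.42·π_3
π_2 = 0.43·π_1 + 0.48·π_2 + 0.33·π_3
Solving with the normalization constraint gives π = (0.3458, 0.4289, 0.2252).
So the stationary probability of Healthy is 0.3458.

0.3458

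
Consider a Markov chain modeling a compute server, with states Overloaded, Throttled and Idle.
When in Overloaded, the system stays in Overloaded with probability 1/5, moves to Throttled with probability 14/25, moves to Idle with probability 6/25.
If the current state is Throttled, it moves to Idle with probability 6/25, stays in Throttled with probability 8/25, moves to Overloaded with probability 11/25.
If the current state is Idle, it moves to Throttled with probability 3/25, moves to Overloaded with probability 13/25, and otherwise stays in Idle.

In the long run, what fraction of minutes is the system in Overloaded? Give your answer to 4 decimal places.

Let the stationary distribution be π with π = πP and π_1 + π_2 + π_3 = 1.
π_1 = 0.2·π_1 + 0.44·π_2 + 0.52·π_3
π_2 = 0.56·π_1 + 0.32·π_2 + 0.12·π_3
Solving with the normalization constraint gives π = (0.3724, 0.3548, 0.2727).
So the stationary probability of Overloaded is 0.3724.

0.3724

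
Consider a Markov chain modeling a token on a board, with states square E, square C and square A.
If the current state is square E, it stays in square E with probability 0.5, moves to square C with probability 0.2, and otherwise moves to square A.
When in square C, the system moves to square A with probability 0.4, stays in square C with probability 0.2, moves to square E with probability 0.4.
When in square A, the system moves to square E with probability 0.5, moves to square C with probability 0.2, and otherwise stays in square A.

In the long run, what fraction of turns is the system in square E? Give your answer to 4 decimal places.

0.4800

Let the stationary distribution be π with π = πP and π_1 + π_2 + π_3 = 1.
π_1 = 0.5·π_1 + 0.4·π_2 + 0.5·π_3
π_2 = 0.2·π_1 + 0.2·π_2 + 0.2·π_3
Solving with the normalization constraint gives π = (0.4800, 0.2000, 0.3200).
So the stationary probability of square E is 0.4800.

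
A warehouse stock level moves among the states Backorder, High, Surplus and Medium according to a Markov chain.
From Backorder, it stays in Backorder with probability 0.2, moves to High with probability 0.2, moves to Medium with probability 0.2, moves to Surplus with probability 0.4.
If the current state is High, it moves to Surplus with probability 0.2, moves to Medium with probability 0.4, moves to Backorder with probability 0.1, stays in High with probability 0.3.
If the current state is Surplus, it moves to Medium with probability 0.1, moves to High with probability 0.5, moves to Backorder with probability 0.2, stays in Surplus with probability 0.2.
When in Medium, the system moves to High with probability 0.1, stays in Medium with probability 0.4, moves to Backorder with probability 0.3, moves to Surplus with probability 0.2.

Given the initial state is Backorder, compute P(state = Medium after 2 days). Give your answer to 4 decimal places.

0.2400

Propagate the distribution vector 2 days from Backorder.
After 0 days: (1.0000, 0.0000, 0.0000, 0.0000)
After 1 day: (0.2000, 0.2000, 0.4000, 0.2000)
After 2 days: (0.2000, 0.3200, 0.2400, 0.2400)
P(in Medium after 2 days) = 0.2400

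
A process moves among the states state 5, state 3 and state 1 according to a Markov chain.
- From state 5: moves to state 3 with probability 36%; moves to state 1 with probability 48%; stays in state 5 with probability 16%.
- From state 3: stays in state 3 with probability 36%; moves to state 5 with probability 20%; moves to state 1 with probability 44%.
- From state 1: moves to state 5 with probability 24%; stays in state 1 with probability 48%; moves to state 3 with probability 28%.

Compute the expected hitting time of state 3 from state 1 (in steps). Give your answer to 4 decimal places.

Let t(s) be the expected number of steps to first reach state 3 from state s, with t(state 3) = 0. Conditioning on the first step:
t(state 5) = 1 + 0.16·t(state 5) + 0.48·t(state 1)
t(state 1) = 1 + 0.24·t(state 5) + 0.48·t(state 1)
Solving: t(state 5) = 3.1095, t(state 1) = 3.3582.
Expected steps from state 1 to state 3: 3.3582.

3.3582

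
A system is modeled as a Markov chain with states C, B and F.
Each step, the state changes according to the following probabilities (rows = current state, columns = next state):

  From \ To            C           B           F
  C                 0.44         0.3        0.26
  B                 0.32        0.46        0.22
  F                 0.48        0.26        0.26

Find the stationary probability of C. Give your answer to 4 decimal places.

0.4084

Let the stationary distribution be π with π = πP and π_1 + π_2 + π_3 = 1.
π_1 = 0.44·π_1 + 0.32·π_2 + 0.48·π_3
π_2 = 0.3·π_1 + 0.46·π_2 + 0.26·π_3
Solving with the normalization constraint gives π = (0.4084, 0.3454, 0.2462).
So the stationary probability of C is 0.4084.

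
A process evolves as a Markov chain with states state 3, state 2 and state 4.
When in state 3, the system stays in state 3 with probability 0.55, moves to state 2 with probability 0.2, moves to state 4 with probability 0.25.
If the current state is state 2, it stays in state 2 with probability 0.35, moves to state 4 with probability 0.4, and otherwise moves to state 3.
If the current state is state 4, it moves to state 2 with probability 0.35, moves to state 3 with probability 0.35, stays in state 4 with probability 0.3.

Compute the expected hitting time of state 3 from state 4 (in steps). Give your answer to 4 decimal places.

3.1746

Let t(s) be the expected number of steps to first reach state 3 from state s, with t(state 3) = 0. Conditioning on the first step:
t(state 2) = 1 + 0.35·t(state 2) + 0.4·t(state 4)
t(state 4) = 1 + 0.35·t(state 2) + 0.3·t(state 4)
Solving: t(state 2) = 3.4921, t(state 4) = 3.1746.
Expected steps from state 4 to state 3: 3.1746.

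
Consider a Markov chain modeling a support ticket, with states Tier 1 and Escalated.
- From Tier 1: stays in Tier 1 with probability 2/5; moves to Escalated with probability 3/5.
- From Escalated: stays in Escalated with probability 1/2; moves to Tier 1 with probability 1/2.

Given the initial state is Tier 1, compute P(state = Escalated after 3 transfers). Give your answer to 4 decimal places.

0.5460

Propagate the distribution vector 3 transfers from Tier 1.
After 0 transfers: (1.0000, 0.0000)
After 1 transfer: (0.4000, 0.6000)
After 2 transfers: (0.4600, 0.5400)
After 3 transfers: (0.4540, 0.5460)
P(in Escalated after 3 transfers) = 0.5460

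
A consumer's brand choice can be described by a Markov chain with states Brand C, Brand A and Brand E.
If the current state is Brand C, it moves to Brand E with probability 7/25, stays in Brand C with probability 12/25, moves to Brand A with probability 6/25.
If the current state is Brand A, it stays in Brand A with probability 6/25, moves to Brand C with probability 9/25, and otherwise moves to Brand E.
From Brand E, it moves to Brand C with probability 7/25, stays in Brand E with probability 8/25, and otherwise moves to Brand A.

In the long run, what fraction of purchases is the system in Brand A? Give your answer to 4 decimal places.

0.2925

Let the stationary distribution be π with π = πP and π_1 + π_2 + π_3 = 1.
π_1 = 0.48·π_1 + 0.36·π_2 + 0.28·π_3
π_2 = 0.24·π_1 + 0.24·π_2 + 0.4·π_3
Solving with the normalization constraint gives π = (0.3793, 0.2925, 0.3282).
So the stationary probability of Brand A is 0.2925.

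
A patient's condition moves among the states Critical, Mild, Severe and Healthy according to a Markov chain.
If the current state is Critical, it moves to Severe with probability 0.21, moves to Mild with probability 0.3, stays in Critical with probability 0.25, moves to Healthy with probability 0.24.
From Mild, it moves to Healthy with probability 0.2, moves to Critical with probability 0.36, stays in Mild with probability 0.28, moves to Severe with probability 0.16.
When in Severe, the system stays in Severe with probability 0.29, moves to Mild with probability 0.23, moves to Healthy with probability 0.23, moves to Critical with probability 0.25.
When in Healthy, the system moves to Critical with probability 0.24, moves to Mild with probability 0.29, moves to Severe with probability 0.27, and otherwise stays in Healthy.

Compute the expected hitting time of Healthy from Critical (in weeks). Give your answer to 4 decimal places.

Let t(s) be the expected number of weeks to first reach Healthy from state s, with t(Healthy) = 0. Conditioning on the first week:
t(Critical) = 1 + 0.25·t(Critical) + 0.3·t(Mild) + 0.21·t(Severe)
t(Mild) = 1 + 0.36·t(Critical) + 0.28·t(Mild) + 0.16·t(Severe)
t(Severe) = 1 + 0.25·t(Critical) + 0.23·t(Mild) + 0.29·t(Severe)
Solving: t(Critical) = 4.4113, t(Mild) = 4.5826, t(Severe) = 4.4462.
Expected weeks from Critical to Healthy: 4.4113.

4.4113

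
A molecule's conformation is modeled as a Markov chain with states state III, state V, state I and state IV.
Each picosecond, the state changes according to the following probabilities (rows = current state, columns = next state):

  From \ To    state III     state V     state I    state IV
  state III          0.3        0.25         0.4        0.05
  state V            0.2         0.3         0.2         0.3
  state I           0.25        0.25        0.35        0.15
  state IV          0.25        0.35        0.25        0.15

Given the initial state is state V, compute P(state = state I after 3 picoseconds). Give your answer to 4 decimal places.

Propagate the distribution vector 3 picoseconds from state V.
After 0 picoseconds: (0.0000, 1.0000, 0.0000, 0.0000)
After 1 picosecond: (0.2000, 0.3000, 0.2000, 0.3000)
After 2 picoseconds: (0.2450, 0.2950, 0.2850, 0.1750)
After 3 picoseconds: (0.2475, 0.2823, 0.3005, 0.1698)
P(in state I after 3 picoseconds) = 0.3005

0.3005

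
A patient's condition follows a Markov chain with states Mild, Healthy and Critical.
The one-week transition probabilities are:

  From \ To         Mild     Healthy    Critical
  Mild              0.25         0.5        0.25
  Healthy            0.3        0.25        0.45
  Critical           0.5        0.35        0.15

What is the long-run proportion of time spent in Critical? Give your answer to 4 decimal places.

Let the stationary distribution be π with π = πP and π_1 + π_2 + π_3 = 1.
π_1 = 0.25·π_1 + 0.3·π_2 + 0.5·π_3
π_2 = 0.5·π_1 + 0.25·π_2 + 0.35·π_3
Solving with the normalization constraint gives π = (0.3416, 0.3648, 0.2936).
So the stationary probability of Critical is 0.2936.

0.2936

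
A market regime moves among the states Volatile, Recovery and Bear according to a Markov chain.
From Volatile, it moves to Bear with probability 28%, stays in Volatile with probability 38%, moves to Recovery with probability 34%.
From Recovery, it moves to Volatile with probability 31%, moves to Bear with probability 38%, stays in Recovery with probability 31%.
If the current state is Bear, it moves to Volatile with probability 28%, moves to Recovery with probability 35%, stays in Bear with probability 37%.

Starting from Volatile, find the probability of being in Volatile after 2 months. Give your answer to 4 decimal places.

0.3282

Sum over the intermediate state after 1 month:
P = P(Volatile→Volatile)·P(Volatile→Volatile) + P(Volatile→Recovery)·P(Recovery→Volatile) + P(Volatile→Bear)·P(Bear→Volatile)
  = 0.38×0.38 + 0.34×0.31 + 0.28×0.28
  = 0.1444 + 0.1054 + 0.0784 = 0.3282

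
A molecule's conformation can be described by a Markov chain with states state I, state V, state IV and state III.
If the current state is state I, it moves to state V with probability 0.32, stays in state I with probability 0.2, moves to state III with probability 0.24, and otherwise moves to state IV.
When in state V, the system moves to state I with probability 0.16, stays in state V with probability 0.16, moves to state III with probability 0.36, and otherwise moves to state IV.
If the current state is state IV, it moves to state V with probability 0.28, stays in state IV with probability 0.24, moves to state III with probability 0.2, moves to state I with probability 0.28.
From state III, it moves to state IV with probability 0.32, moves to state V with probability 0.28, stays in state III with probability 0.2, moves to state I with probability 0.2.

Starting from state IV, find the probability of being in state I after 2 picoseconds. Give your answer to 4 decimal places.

0.2080

Propagate the distribution vector 2 picoseconds from state IV.
After 0 picoseconds: (0.0000, 0.0000, 1.0000, 0.0000)
After 1 picosecond: (0.2800, 0.2800, 0.2400, 0.2000)
After 2 picoseconds: (0.2080, 0.2576, 0.2784, 0.2560)
P(in state I after 2 picoseconds) = 0.2080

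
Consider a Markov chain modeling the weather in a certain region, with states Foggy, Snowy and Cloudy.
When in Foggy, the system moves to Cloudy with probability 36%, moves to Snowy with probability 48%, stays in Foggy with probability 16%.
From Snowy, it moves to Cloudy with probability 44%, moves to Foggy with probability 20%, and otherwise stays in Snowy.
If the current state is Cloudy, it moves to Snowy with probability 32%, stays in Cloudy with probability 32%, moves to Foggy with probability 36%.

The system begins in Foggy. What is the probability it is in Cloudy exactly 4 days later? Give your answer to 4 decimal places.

0.3750

Propagate the distribution vector 4 days from Foggy.
After 0 days: (1.0000, 0.0000, 0.0000)
After 1 day: (0.1600, 0.4800, 0.3600)
After 2 days: (0.2512, 0.3648, 0.3840)
After 3 days: (0.2514, 0.3748, 0.3738)
After 4 days: (0.2498, 0.3752, 0.3750)
P(in Cloudy after 4 days) = 0.3750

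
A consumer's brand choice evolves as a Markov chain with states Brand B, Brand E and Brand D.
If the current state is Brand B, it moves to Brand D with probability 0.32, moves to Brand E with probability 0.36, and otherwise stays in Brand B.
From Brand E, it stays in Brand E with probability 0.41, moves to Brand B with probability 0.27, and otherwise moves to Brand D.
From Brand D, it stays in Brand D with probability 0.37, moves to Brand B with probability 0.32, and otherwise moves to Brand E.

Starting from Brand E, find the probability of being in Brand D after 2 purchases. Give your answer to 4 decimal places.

Sum over the intermediate state after 1 purchase:
P = P(Brand E→Brand B)·P(Brand B→Brand D) + P(Brand E→Brand E)·P(Brand E→Brand D) + P(Brand E→Brand D)·P(Brand D→Brand D)
  = 0.27×0.32 + 0.41×0.32 + 0.32×0.37
  = 0.0864 + 0.1312 + 0.1184 = 0.3360

0.3360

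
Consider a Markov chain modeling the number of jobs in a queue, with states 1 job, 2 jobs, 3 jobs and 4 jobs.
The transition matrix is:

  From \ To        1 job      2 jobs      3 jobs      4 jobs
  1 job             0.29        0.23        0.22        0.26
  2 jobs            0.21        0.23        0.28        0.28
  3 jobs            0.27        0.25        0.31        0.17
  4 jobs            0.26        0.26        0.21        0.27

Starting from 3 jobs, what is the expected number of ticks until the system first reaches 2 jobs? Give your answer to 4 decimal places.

Let t(s) be the expected number of ticks to first reach 2 jobs from state s, with t(2 jobs) = 0. Conditioning on the first tick:
t(1 job) = 1 + 0.29·t(1 job) + 0.22·t(3 jobs) + 0.26·t(4 jobs)
t(3 jobs) = 1 + 0.27·t(1 job) + 0.31·t(3 jobs) + 0.17·t(4 jobs)
t(4 jobs) = 1 + 0.26·t(1 job) + 0.21·t(3 jobs) + 0.27·t(4 jobs)
Solving: t(1 job) = 4.1321, t(3 jobs) = 4.0536, t(4 jobs) = 4.0077.
Expected ticks from 3 jobs to 2 jobs: 4.0536.

4.0536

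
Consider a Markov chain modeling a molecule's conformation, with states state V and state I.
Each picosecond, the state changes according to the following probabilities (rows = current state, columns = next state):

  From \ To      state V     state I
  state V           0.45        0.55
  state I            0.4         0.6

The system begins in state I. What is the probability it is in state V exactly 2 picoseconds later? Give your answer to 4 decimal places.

0.4200

Sum over the intermediate state after 1 picosecond:
P = P(state I→state V)·P(state V→state V) + P(state I→state I)·P(state I→state V)
  = 0.4×0.45 + 0.6×0.4
  = 0.1800 + 0.2400 = 0.4200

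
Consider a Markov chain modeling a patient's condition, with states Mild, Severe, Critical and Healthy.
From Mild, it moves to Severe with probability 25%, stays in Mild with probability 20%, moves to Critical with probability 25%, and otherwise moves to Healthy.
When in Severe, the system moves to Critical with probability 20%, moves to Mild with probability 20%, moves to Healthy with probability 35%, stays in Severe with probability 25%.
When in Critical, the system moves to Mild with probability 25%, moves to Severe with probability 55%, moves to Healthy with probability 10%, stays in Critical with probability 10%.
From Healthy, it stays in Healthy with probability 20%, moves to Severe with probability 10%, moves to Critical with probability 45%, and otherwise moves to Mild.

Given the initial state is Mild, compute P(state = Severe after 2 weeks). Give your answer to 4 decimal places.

Propagate the distribution vector 2 weeks from Mild.
After 0 weeks: (1.0000, 0.0000, 0.0000, 0.0000)
After 1 week: (0.2000, 0.2500, 0.2500, 0.3000)
After 2 weeks: (0.2275, 0.2800, 0.2600, 0.2325)
P(in Severe after 2 weeks) = 0.2800

0.2800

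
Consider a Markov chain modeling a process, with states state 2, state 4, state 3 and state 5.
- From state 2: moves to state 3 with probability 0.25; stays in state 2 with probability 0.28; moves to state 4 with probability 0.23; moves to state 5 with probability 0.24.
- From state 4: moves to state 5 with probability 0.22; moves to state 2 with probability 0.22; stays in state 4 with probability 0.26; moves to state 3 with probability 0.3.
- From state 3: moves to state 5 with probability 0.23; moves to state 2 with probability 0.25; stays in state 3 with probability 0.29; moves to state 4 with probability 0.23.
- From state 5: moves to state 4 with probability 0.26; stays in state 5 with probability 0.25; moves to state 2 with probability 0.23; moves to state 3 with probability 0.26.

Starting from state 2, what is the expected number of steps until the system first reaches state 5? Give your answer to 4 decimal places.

4.3005

Let t(s) be the expected number of steps to first reach state 5 from state s, with t(state 5) = 0. Conditioning on the first step:
t(state 2) = 1 + 0.28·t(state 2) + 0.23·t(state 4) + 0.25·t(state 3)
t(state 4) = 1 + 0.22·t(state 2) + 0.26·t(state 4) + 0.3·t(state 3)
t(state 3) = 1 + 0.25·t(state 2) + 0.23·t(state 4) + 0.29·t(state 3)
Solving: t(state 2) = 4.3005, t(state 4) = 4.3915, t(state 3) = 4.3453.
Expected steps from state 2 to state 5: 4.3005.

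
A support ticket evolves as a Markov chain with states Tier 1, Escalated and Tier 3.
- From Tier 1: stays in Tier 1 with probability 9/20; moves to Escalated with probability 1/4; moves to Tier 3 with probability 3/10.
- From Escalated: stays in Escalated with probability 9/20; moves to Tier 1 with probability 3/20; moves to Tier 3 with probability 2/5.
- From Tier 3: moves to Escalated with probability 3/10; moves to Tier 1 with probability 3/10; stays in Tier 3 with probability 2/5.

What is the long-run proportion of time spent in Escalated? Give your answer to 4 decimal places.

0.3357

Let the stationary distribution be π with π = πP and π_1 + π_2 + π_3 = 1.
π_1 = 0.45·π_1 + 0.15·π_2 + 0.3·π_3
π_2 = 0.25·π_1 + 0.45·π_2 + 0.3·π_3
Solving with the normalization constraint gives π = (0.2937, 0.3357, 0.3706).
So the stationary probability of Escalated is 0.3357.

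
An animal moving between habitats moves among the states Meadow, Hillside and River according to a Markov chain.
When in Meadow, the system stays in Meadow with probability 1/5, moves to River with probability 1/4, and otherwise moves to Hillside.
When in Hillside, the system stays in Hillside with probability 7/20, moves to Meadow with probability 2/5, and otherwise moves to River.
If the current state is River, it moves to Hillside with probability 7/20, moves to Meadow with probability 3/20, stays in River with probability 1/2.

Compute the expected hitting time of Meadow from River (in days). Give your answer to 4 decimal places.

4.2105

Let t(s) be the expected number of days to first reach Meadow from state s, with t(Meadow) = 0. Conditioning on the first day:
t(Hillside) = 1 + 0.35·t(Hillside) + 0.25·t(River)
t(River) = 1 + 0.35·t(Hillside) + 0.5·t(River)
Solving: t(Hillside) = 3.1579, t(River) = 4.2105.
Expected days from River to Meadow: 4.2105.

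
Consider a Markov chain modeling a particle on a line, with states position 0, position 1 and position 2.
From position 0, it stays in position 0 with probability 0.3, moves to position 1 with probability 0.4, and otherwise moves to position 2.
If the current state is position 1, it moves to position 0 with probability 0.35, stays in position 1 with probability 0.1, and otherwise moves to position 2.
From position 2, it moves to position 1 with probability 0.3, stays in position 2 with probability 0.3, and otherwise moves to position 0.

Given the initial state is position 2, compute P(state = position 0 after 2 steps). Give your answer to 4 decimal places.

Sum over the intermediate state after 1 step:
P = P(position 2→position 0)·P(position 0→position 0) + P(position 2→position 1)·P(position 1→position 0) + P(position 2→position 2)·P(position 2→position 0)
  = 0.4×0.3 + 0.3×0.35 + 0.3×0.4
  = 0.1200 + 0.1050 + 0.1200 = 0.3450

0.3450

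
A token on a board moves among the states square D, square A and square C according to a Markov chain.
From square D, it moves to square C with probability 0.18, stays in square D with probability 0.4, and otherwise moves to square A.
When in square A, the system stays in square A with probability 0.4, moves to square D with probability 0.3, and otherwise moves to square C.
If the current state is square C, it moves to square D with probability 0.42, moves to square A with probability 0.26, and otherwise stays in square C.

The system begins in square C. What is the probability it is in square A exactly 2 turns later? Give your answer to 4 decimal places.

0.3636

Sum over the intermediate state after 1 turn:
P = P(square C→square D)·P(square D→square A) + P(square C→square A)·P(square A→square A) + P(square C→square C)·P(square C→square A)
  = 0.42×0.42 + 0.26×0.4 + 0.32×0.26
  = 0.1764 + 0.1040 + 0.0832 = 0.3636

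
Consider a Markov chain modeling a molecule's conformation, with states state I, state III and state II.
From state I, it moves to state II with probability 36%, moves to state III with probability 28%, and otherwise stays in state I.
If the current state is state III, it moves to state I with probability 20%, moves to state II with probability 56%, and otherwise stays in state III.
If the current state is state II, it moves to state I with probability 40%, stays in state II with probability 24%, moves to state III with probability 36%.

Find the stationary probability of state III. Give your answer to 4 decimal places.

0.2981

Let the stationary distribution be π with π = πP and π_1 + π_2 + π_3 = 1.
π_1 = 0.36·π_1 + 0.2·π_2 + 0.4·π_3
π_2 = 0.28·π_1 + 0.24·π_2 + 0.36·π_3
Solving with the normalization constraint gives π = (0.3273, 0.2981, 0.3747).
So the stationary probability of state III is 0.2981.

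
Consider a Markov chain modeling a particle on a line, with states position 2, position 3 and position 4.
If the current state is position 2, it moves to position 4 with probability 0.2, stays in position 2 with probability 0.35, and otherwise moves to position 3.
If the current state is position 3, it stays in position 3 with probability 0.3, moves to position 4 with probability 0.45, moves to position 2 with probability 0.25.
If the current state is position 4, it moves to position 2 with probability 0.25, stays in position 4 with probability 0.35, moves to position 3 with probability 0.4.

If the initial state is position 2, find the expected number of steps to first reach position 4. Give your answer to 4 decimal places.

3.3577

Let t(s) be the expected number of steps to first reach position 4 from state s, with t(position 4) = 0. Conditioning on the first step:
t(position 2) = 1 + 0.35·t(position 2) + 0.45·t(position 3)
t(position 3) = 1 + 0.25·t(position 2) + 0.3·t(position 3)
Solving: t(position 2) = 3.3577, t(position 3) = 2.6277.
Expected steps from position 2 to position 4: 3.3577.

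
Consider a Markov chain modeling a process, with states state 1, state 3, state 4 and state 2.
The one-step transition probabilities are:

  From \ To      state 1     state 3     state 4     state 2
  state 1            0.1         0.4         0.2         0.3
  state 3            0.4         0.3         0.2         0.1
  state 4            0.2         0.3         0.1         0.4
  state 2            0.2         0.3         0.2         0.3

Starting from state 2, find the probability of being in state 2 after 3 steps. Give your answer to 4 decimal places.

Propagate the distribution vector 3 steps from state 2.
After 0 steps: (0.0000, 0.0000, 0.0000, 1.0000)
After 1 step: (0.2000, 0.3000, 0.2000, 0.3000)
After 2 steps: (0.2400, 0.3200, 0.1800, 0.2600)
After 3 steps: (0.2400, 0.3240, 0.1820, 0.2540)
P(in state 2 after 3 steps) = 0.2540

0.2540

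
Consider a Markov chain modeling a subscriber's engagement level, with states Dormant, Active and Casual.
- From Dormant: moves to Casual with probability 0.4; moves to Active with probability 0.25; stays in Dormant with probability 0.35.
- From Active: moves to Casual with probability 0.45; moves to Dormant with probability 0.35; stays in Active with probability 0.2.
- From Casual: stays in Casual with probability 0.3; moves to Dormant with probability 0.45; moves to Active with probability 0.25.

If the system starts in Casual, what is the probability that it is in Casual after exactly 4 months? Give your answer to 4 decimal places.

Propagate the distribution vector 4 months from Casual.
After 0 months: (0.0000, 0.0000, 1.0000)
After 1 month: (0.4500, 0.2500, 0.3000)
After 2 months: (0.3800, 0.2375, 0.3825)
After 3 months: (0.3883, 0.2381, 0.3736)
After 4 months: (0.3874, 0.2381, 0.3745)
P(in Casual after 4 months) = 0.3745

0.3745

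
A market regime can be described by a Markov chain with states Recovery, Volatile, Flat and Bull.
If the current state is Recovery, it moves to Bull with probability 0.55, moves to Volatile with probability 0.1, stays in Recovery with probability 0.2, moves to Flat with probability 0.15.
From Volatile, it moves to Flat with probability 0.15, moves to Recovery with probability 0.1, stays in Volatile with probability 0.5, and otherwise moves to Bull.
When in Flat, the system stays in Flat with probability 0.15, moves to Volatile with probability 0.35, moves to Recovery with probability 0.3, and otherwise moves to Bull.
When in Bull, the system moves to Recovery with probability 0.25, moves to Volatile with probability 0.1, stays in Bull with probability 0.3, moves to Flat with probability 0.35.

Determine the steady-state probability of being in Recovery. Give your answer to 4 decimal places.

Let the stationary distribution be π with π = πP and π_1 + π_2 + π_3 + π_4 = 1.
π_1 = 0.2·π_1 + 0.1·π_2 + 0.3·π_3 + 0.25·π_4
π_2 = 0.1·π_1 + 0.5·π_2 + 0.35·π_3 + 0.1·π_4
π_3 = 0.15·π_1 + 0.15·π_2 + 0.15·π_3 + 0.35·π_4
Solving with the normalization constraint gives π = (0.2117, 0.2557, 0.2138, 0.3188).
So the stationary probability of Recovery is 0.2117.

0.2117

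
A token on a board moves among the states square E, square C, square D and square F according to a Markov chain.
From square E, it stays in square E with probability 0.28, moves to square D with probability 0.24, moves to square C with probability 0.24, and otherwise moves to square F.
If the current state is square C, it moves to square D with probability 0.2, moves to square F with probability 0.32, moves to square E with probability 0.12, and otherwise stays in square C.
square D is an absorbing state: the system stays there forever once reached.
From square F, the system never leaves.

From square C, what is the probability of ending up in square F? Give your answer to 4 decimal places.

0.6000

Let h(s) be the probability of absorption at square F starting from transient state s. Then h(square F) = 1 and h(square D) = 0. By first-step analysis:
h(square E) = 0.28·h(square E) + 0.24·h(square C) + 0.24·0 + 0.24·1
h(square C) = 0.12·h(square E) + 0.36·h(square C) + 0.2·0 + 0.32·1
Solving: h(square E) = 0.5333, h(square C) = 0.6000.
Starting from square C, the probability is 0.6000.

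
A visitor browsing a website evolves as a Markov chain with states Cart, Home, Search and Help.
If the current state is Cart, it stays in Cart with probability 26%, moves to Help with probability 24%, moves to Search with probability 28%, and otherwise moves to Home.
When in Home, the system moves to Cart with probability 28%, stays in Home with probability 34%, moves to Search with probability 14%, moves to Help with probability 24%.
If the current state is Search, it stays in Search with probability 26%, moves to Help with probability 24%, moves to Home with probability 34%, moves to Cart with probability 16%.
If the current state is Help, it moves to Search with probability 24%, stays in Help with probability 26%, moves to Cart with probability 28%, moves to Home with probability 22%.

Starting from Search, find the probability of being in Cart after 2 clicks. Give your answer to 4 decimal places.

Propagate the distribution vector 2 clicks from Search.
After 0 clicks: (0.0000, 0.0000, 1.0000, 0.0000)
After 1 click: (0.1600, 0.3400, 0.2600, 0.2400)
After 2 clicks: (0.2456, 0.2920, 0.2176, 0.2448)
P(in Cart after 2 clicks) = 0.2456

0.2456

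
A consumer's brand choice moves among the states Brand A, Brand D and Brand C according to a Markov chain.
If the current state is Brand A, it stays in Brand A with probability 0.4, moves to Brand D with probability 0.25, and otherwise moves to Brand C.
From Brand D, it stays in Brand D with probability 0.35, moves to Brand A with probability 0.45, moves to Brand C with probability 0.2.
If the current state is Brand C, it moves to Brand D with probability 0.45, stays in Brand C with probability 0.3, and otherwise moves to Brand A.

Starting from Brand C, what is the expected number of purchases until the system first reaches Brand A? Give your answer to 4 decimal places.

Let t(s) be the expected number of purchases to first reach Brand A from state s, with t(Brand A) = 0. Conditioning on the first purchase:
t(Brand D) = 1 + 0.35·t(Brand D) + 0.2·t(Brand C)
t(Brand C) = 1 + 0.45·t(Brand D) + 0.3·t(Brand C)
Solving: t(Brand D) = 2.4658, t(Brand C) = 3.0137.
Expected purchases from Brand C to Brand A: 3.0137.

3.0137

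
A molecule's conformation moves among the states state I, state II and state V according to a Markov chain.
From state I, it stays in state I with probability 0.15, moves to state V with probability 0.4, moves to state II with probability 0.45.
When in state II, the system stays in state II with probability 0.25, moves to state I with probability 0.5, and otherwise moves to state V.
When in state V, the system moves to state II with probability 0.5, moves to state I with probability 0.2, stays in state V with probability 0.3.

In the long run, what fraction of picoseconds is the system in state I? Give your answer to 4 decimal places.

Let the stationary distribution be π with π = πP and π_1 + π_2 + π_3 = 1.
π_1 = 0.15·π_1 + 0.5·π_2 + 0.2·π_3
π_2 = 0.45·π_1 + 0.25·π_2 + 0.5·π_3
Solving with the normalization constraint gives π = (0.3013, 0.3879, 0.3107).
So the stationary probability of state I is 0.3013.

0.3013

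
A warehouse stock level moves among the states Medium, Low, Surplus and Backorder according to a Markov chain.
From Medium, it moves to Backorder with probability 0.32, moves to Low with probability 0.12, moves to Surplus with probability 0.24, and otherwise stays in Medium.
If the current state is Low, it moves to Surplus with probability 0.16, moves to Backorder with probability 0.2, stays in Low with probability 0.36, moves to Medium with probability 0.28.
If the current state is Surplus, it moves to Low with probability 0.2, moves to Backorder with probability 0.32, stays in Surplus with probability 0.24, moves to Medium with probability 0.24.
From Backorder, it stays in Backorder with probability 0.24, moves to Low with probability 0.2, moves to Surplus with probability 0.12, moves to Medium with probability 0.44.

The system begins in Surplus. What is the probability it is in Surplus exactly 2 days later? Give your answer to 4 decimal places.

0.1856

Propagate the distribution vector 2 days from Surplus.
After 0 days: (0.0000, 0.0000, 1.0000, 0.0000)
After 1 day: (0.2400, 0.2000, 0.2400, 0.3200)
After 2 days: (0.3312, 0.2128, 0.1856, 0.2704)
P(in Surplus after 2 days) = 0.1856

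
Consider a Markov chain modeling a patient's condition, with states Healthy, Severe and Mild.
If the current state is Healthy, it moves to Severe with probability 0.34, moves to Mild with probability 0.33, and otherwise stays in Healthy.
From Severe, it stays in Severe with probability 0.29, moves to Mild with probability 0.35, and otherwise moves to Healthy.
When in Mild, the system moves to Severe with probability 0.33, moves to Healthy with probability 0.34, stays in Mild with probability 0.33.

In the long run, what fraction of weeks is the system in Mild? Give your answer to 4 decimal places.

0.3364

Let the stationary distribution be π with π = πP and π_1 + π_2 + π_3 = 1.
π_1 = 0.33·π_1 + 0.36·π_2 + 0.34·π_3
π_2 = 0.34·π_1 + 0.29·π_2 + 0.33·π_3
Solving with the normalization constraint gives π = (0.3430, 0.3206, 0.3364).
So the stationary probability of Mild is 0.3364.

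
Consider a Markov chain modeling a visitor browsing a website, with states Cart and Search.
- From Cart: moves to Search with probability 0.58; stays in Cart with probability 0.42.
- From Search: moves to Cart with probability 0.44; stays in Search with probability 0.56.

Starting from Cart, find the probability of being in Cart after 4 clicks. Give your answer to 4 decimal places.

0.4314

Propagate the distribution vector 4 clicks from Cart.
After 0 clicks: (1.0000, 0.0000)
After 1 click: (0.4200, 0.5800)
After 2 clicks: (0.4316, 0.5684)
After 3 clicks: (0.4314, 0.5686)
After 4 clicks: (0.4314, 0.5686)
P(in Cart after 4 clicks) = 0.4314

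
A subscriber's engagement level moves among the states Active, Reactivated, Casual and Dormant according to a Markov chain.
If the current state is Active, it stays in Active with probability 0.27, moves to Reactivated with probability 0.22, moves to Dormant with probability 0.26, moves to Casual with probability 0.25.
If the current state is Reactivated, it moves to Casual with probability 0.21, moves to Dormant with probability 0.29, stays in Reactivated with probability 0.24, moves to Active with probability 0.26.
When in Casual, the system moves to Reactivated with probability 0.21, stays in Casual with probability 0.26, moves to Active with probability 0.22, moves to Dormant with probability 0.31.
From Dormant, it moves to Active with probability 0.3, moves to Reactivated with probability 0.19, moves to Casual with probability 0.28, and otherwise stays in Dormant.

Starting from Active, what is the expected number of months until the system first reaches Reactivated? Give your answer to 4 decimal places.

Let t(s) be the expected number of months to first reach Reactivated from state s, with t(Reactivated) = 0. Conditioning on the first month:
t(Active) = 1 + 0.27·t(Active) + 0.25·t(Casual) + 0.26·t(Dormant)
t(Casual) = 1 + 0.22·t(Active) + 0.26·t(Casual) + 0.31·t(Dormant)
t(Dormant) = 1 + 0.3·t(Active) + 0.28·t(Casual) + 0.23·t(Dormant)
Solving: t(Active) = 4.7746, t(Casual) = 4.8299, t(Dormant) = 4.9153.
Expected months from Active to Reactivated: 4.7746.

4.7746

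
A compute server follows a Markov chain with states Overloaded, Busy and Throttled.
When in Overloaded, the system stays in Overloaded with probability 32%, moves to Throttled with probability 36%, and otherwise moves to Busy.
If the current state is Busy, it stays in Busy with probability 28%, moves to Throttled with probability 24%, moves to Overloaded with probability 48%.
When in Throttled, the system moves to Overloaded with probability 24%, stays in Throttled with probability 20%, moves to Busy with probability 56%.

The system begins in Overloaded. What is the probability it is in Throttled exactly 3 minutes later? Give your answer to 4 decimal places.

0.2705

Propagate the distribution vector 3 minutes from Overloaded.
After 0 minutes: (1.0000, 0.0000, 0.0000)
After 1 minute: (0.3200, 0.3200, 0.3600)
After 2 minutes: (0.3424, 0.3936, 0.2640)
After 3 minutes: (0.3619, 0.3676, 0.2705)
P(in Throttled after 3 minutes) = 0.2705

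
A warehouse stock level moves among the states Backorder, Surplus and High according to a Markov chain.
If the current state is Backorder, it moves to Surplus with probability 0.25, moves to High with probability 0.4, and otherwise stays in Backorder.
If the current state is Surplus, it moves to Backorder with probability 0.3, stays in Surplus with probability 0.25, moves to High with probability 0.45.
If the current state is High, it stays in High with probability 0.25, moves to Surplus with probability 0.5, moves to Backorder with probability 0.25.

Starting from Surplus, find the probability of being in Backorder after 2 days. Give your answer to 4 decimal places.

0.2925

Sum over the intermediate state after 1 day:
P = P(Surplus→Backorder)·P(Backorder→Backorder) + P(Surplus→Surplus)·P(Surplus→Backorder) + P(Surplus→High)·P(High→Backorder)
  = 0.3×0.35 + 0.25×0.3 + 0.45×0.25
  = 0.1050 + 0.0750 + 0.1125 = 0.2925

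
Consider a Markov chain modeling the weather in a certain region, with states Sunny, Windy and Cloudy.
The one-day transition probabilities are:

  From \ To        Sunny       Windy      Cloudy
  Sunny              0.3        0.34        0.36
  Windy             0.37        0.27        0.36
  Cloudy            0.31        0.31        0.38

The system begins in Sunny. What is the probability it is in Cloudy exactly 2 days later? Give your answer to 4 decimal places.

Sum over the intermediate state after 1 day:
P = P(Sunny→Sunny)·P(Sunny→Cloudy) + P(Sunny→Windy)·P(Windy→Cloudy) + P(Sunny→Cloudy)·P(Cloudy→Cloudy)
  = 0.3×0.36 + 0.34×0.36 + 0.36×0.38
  = 0.1080 + 0.1224 + 0.1368 = 0.3672

0.3672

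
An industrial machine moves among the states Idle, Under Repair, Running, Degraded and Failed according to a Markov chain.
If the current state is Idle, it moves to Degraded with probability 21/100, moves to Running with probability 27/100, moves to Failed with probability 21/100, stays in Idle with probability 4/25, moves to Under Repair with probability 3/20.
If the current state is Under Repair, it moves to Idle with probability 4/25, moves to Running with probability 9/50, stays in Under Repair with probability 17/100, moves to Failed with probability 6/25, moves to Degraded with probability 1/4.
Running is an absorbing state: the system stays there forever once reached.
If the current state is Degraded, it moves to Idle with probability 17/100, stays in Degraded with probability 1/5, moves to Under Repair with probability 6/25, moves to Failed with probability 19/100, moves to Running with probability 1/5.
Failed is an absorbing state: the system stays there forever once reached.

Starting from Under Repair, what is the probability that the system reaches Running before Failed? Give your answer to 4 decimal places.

Let h(s) be the probability of absorption at Running starting from transient state s. Then h(Running) = 1 and h(Failed) = 0. By first-step analysis:
h(Idle) = 0.16·h(Idle) + 0.15·h(Under Repair) + 0.27·1 + 0.21·h(Degraded) + 0.21·0
h(Under Repair) = 0.16·h(Idle) + 0.17·h(Under Repair) + 0.18·1 + 0.25·h(Degraded) + 0.24·0
h(Degraded) = 0.17·h(Idle) + 0.24·h(Under Repair) + 0.2·1 + 0.2·h(Degraded) + 0.19·0
Solving: h(Idle) = 0.5317, h(Under Repair) = 0.4713, h(Degraded) = 0.5044.
Starting from Under Repair, the probability is 0.4713.

0.4713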